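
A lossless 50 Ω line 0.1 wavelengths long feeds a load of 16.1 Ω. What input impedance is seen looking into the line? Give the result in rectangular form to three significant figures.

Z_in ≈ 23.3 + j30.9 Ω

βl = 2π × 0.1 = 36°
tan(βl) = tan(36°) = 0.727
Z_in = Z_0·(Z_L + jZ_0·tanβl)/(Z_0 + jZ_L·tanβl)
     = 50·(16.1 + j36.3)/(50 + j11.7)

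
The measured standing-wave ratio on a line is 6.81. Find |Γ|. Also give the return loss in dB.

|Γ| ≈ 0.744; return loss ≈ 2.57 dB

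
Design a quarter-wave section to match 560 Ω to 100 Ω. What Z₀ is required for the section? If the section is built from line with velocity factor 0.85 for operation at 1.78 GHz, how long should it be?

Z_qwt ≈ 237 Ω; length ≈ 3.58 cm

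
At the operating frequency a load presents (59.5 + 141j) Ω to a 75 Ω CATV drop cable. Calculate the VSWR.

Γ = (Z_L − Z_0)/(Z_L + Z_0) = (-15.5 + j141)/(134.5 + j141)
|Γ| = 142/195 = 0.728
VSWR = (1 + |Γ|)/(1 − |Γ|) = 1.73/0.272

VSWR ≈ 6.35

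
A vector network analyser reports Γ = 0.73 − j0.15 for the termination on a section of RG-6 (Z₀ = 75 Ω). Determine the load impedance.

Z_L = Z_0·(1 + Γ)/(1 − Γ) = 75·(1.73 − j0.15)/(0.27 + j0.15)

Z_L ≈ 350 − j236 Ω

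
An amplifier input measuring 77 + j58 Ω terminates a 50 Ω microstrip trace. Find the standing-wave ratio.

Γ = (Z_L − Z_0)/(Z_L + Z_0) = (27 + j58)/(127 + j58)
|Γ| = 64/140 = 0.458
VSWR = (1 + |Γ|)/(1 − |Γ|) = 1.46/0.542

VSWR ≈ 2.69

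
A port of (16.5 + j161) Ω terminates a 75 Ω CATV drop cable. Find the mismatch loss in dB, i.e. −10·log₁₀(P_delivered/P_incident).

mismatch loss ≈ 8.41 dB

Γ = (-58.5 + j161)/(91.5 + j161), |Γ| = 0.925
|Γ|² = 0.856, so P_del/P_inc = 1 − |Γ|² = 0.144
ML = −10·log₁₀(1 − |Γ|²)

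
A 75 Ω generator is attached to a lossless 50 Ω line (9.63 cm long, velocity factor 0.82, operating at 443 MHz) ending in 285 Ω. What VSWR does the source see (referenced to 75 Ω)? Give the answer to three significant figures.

VSWR ≈ 7.55

λ = v/f = 0.82·c / 443 MHz = 0.555 m
βl = 2π·l/λ = 2π × 0.173 = 62.4°
tan(βl) = 1.92
Z_in = Z_0·(Z_L + jZ_0·tanβl)/(Z_0 + jZ_L·tanβl) = 11.1 − j25.1 Ω
Γ_s = (Z_in − Z_s)/(Z_in + Z_s) = (-63.9 − j25.1)/(86.1 − j25.1), |Γ_s| = 0.766
VSWR = (1 + |Γ_s|)/(1 − |Γ_s|)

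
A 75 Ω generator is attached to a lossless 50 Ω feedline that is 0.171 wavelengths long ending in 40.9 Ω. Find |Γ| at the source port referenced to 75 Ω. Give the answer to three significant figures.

βl = 2π × 0.171 = 61.6°
tan(βl) = 1.85
Z_in = Z_0·(Z_L + jZ_0·tanβl)/(Z_0 + jZ_L·tanβl) = 55 + j9.31 Ω
Γ_s = (Z_in − Z_s)/(Z_in + Z_s) = (-20 + j9.31)/(130 + j9.31), |Γ_s| = 0.17

|Γ| ≈ 0.17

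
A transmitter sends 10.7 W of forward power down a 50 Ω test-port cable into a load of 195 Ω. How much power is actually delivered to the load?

P_delivered ≈ 6.95 W

Γ = (195 − 50)/(195 + 50) = 0.592
|Γ|² = 0.35
P_refl = |Γ|²·P_inc = 3.75 W, P_del = (1 − |Γ|²)·P_inc = 6.95 W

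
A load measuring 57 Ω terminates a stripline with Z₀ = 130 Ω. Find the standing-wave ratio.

VSWR ≈ 2.28

Γ = (57 − 130)/(57 + 130) = -0.39
VSWR = (1 + 0.39)/(1 − 0.39)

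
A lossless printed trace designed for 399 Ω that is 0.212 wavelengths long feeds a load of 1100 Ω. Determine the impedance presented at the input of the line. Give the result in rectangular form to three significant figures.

Z_in ≈ 152 − j83.7 Ω

βl = 2π × 0.212 = 76.3°
tan(βl) = tan(76.3°) = 4.11
Z_in = Z_0·(Z_L + jZ_0·tanβl)/(Z_0 + jZ_L·tanβl)
     = 399·(1100 + j1640)/(399 + j4520)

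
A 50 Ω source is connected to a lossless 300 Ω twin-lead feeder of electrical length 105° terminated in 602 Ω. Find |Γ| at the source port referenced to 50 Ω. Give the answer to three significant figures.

|Γ| ≈ 0.569

tan(βl) = -3.73
Z_in = Z_0·(Z_L + jZ_0·tanβl)/(Z_0 + jZ_L·tanβl) = 157 + j59.4 Ω
Γ_s = (Z_in − Z_s)/(Z_in + Z_s) = (107 + j59.4)/(207 + j59.4), |Γ_s| = 0.569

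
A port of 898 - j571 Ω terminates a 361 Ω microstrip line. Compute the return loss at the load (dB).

RL ≈ 4.93 dB

Γ = (537 − j571)/(1259 − j571), |Γ| = 0.567
RL = −20·log₁₀|Γ| = −20·log₁₀(0.567)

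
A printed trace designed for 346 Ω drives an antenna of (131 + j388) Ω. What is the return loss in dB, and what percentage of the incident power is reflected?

RL ≈ 2.84 dB; 52% of incident power reflected

Γ = (-215 + j388)/(477 + j388), |Γ| = 0.721
RL = −20·log₁₀(0.721) = 2.84 dB
P_refl/P_inc = |Γ|² = 0.52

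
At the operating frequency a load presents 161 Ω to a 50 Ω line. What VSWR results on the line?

VSWR ≈ 3.22

Γ = (161 − 50)/(161 + 50) = 0.526
VSWR = (1 + 0.526)/(1 − 0.526)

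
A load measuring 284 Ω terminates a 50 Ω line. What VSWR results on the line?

VSWR ≈ 5.68

Γ = (284 − 50)/(284 + 50) = 0.701
VSWR = (1 + 0.701)/(1 − 0.701)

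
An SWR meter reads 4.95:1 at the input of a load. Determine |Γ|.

|Γ| ≈ 0.664

|Γ| = (S − 1)/(S + 1) = (4.95 − 1)/(4.95 + 1) = 3.95/5.95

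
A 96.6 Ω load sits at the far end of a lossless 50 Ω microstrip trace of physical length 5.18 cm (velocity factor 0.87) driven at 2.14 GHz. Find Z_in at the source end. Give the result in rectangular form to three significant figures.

λ = v/f = 0.87·c / 2.14 GHz = 0.122 m
βl = 2π·l/λ = 2π × 0.425 = 153°
tan(βl) = tan(153°) = -0.512
Z_in = Z_0·(Z_L + jZ_0·tanβl)/(Z_0 + jZ_L·tanβl)
     = 50·(96.6 − j25.6)/(50 − j49.4)

Z_in ≈ 61.6 + j35.4 Ω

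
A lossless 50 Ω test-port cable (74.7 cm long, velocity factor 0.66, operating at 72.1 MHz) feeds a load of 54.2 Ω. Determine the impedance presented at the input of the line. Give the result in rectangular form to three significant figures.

Z_in ≈ 46.3 + j1.02 Ω

λ = v/f = 0.66·c / 72.1 MHz = 2.75 m
βl = 2π·l/λ = 2π × 0.272 = 97.9°
tan(βl) = tan(97.9°) = -7.18
Z_in = Z_0·(Z_L + jZ_0·tanβl)/(Z_0 + jZ_L·tanβl)
     = 50·(54.2 − j359)/(50 − j389)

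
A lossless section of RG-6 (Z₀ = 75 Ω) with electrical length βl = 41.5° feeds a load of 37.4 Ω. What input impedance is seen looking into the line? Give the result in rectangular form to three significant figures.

Z_in ≈ 55.8 + j41.7 Ω

tan(βl) = tan(41.5°) = 0.885
Z_in = Z_0·(Z_L + jZ_0·tanβl)/(Z_0 + jZ_L·tanβl)
     = 75·(37.4 + j66.4)/(75 + j33.1)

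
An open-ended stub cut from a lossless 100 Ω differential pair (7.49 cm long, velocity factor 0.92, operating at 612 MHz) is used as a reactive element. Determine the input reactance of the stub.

λ = v/f = 0.92·c / 612 MHz = 0.451 m
βl = 2π·l/λ = 2π × 0.166 = 59.8°
tan(βl) = 1.72
For an open-ended stub, Z_in = −jZ_0·cot(βl) = −jZ_0/tan(βl)

X_in ≈ -58.2 Ω (capacitive)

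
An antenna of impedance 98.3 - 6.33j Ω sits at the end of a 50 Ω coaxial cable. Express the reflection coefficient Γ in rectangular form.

Γ = (Z_L − Z_0)/(Z_L + Z_0) = (48.3 − j6.33)/(148.3 − j6.33)

Γ ≈ 0.327 − j0.0287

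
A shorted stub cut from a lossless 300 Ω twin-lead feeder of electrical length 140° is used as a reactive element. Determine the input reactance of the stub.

X_in ≈ -252 Ω (capacitive)

tan(βl) = -0.839
For a shorted stub, Z_in = jZ_0·tan(βl)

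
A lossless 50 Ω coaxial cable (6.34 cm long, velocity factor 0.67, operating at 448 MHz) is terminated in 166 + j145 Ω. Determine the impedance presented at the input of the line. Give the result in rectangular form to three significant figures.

λ = v/f = 0.67·c / 448 MHz = 0.449 m
βl = 2π·l/λ = 2π × 0.141 = 50.9°
tan(βl) = tan(50.9°) = 1.23
Z_in = Z_0·(Z_L + jZ_0·tanβl)/(Z_0 + jZ_L·tanβl)
     = 50·(166 + j206)/(-128 + j204)

Z_in ≈ 17.9 − j52 Ω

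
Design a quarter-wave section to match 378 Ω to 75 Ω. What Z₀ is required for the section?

Z_qwt = √(Z_0·R_L) = √(75 × 378) = √28350

Z_qwt ≈ 168 Ω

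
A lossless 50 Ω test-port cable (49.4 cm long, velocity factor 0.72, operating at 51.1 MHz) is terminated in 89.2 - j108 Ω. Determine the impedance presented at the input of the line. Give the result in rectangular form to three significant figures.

λ = v/f = 0.72·c / 51.1 MHz = 4.23 m
βl = 2π·l/λ = 2π × 0.117 = 42.1°
tan(βl) = tan(42.1°) = 0.903
Z_in = Z_0·(Z_L + jZ_0·tanβl)/(Z_0 + jZ_L·tanβl)
     = 50·(89.2 − j62.9)/(147 + j80.5)

Z_in ≈ 14.3 − j29.1 Ω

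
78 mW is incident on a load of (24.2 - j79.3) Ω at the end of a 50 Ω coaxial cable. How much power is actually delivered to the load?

P_delivered ≈ 32 mW

|Γ| = |(-25.8 − j79.3)/(74.2 − j79.3)| = 0.768
|Γ|² = 0.59
P_refl = |Γ|²·P_inc = 46 mW, P_del = (1 − |Γ|²)·P_inc = 32 mW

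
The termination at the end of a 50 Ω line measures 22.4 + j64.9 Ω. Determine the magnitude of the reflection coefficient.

Γ = (Z_L − Z_0)/(Z_L + Z_0) = (-27.6 + j64.9)/(72.4 + j64.9)
|Γ| = 70.5/97.2

|Γ| ≈ 0.725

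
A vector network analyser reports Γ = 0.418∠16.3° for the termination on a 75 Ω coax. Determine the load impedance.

Z_L = Z_0·(1 + Γ)/(1 − Γ) = 75·(1.4 + j0.117)/(0.599 − j0.117)

Z_L ≈ 166 + j47.3 Ω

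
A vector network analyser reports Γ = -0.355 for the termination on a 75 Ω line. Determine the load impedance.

Z_L ≈ 35.7 Ω

Z_L = Z_0·(1 + Γ)/(1 − Γ) = 75·(0.645)/(1.35)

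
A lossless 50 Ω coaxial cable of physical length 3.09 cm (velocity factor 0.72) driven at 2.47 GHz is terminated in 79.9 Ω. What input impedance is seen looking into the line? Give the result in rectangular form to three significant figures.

λ = v/f = 0.72·c / 2.47 GHz = 0.0874 m
βl = 2π·l/λ = 2π × 0.353 = 127°
tan(βl) = tan(127°) = -1.32
Z_in = Z_0·(Z_L + jZ_0·tanβl)/(Z_0 + jZ_L·tanβl)
     = 50·(79.9 − j65.9)/(50 − j105)

Z_in ≈ 40.2 + j18.8 Ω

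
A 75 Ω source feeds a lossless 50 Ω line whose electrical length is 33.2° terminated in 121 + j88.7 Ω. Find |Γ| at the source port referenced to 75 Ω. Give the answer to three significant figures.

|Γ| ≈ 0.505

tan(βl) = 0.654
Z_in = Z_0·(Z_L + jZ_0·tanβl)/(Z_0 + jZ_L·tanβl) = 68.2 − j83.3 Ω
Γ_s = (Z_in − Z_s)/(Z_in + Z_s) = (-6.79 − j83.3)/(143 − j83.3), |Γ_s| = 0.505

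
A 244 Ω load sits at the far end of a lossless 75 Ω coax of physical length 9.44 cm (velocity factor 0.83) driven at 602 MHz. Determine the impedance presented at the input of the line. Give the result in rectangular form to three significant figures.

λ = v/f = 0.83·c / 602 MHz = 0.414 m
βl = 2π·l/λ = 2π × 0.228 = 82.2°
tan(βl) = tan(82.2°) = 7.26
Z_in = Z_0·(Z_L + jZ_0·tanβl)/(Z_0 + jZ_L·tanβl)
     = 75·(244 + j545)/(75 + j1770)

Z_in ≈ 23.4 − j9.33 Ω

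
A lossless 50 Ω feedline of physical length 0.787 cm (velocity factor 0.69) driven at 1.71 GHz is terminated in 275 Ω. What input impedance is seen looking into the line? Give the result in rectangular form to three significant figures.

λ = v/f = 0.69·c / 1.71 GHz = 0.121 m
βl = 2π·l/λ = 2π × 0.065 = 23.4°
tan(βl) = tan(23.4°) = 0.433
Z_in = Z_0·(Z_L + jZ_0·tanβl)/(Z_0 + jZ_L·tanβl)
     = 50·(275 + j21.6)/(50 + j119)

Z_in ≈ 49 − j94.9 Ω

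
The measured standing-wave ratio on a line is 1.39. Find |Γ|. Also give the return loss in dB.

|Γ| = (S − 1)/(S + 1) = (1.39 − 1)/(1.39 + 1) = 0.39/2.39
RL = −20·log₁₀|Γ| = −20·log₁₀(0.163)

|Γ| ≈ 0.163; return loss ≈ 15.7 dB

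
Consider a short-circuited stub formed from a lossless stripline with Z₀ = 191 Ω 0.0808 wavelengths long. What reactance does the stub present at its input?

βl = 2π × 0.0808 = 29.1°
tan(βl) = 0.556
For a short-circuited stub, Z_in = jZ_0·tan(βl)

X_in ≈ 106 Ω (inductive)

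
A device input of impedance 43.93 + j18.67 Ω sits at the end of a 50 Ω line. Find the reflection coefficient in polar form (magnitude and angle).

Γ = (Z_L − Z_0)/(Z_L + Z_0) = (-6.07 + j18.67)/(93.93 + j18.67)
|Γ| = 19.6/95.8 = 0.205

Γ ≈ 0.205 ∠ 96.8°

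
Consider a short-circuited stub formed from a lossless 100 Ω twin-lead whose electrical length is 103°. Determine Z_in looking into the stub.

tan(βl) = -4.33
For a short-circuited stub, Z_in = jZ_0·tan(βl)

Z_in ≈ −j433 Ω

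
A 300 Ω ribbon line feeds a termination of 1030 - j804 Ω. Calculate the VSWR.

Γ = (Z_L − Z_0)/(Z_L + Z_0) = (730 − j804)/(1330 − j804)
|Γ| = 1090/1550 = 0.699
VSWR = (1 + |Γ|)/(1 − |Γ|) = 1.7/0.301

VSWR ≈ 5.64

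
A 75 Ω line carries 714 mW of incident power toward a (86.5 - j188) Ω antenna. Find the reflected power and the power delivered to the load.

P_reflected ≈ 412 mW; P_delivered ≈ 302 mW

|Γ| = |(11.5 − j188)/(161.5 − j188)| = 0.76
|Γ|² = 0.578
P_refl = |Γ|²·P_inc = 412 mW, P_del = (1 − |Γ|²)·P_inc = 302 mW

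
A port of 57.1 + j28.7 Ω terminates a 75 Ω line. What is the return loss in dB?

Γ = (-17.9 + j28.7)/(132.1 + j28.7), |Γ| = 0.25
RL = −20·log₁₀|Γ| = −20·log₁₀(0.25)

RL ≈ 12 dB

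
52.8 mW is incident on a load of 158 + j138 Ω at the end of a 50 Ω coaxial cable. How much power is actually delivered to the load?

P_delivered ≈ 26.8 mW

|Γ| = |(108 + j138)/(208 + j138)| = 0.702
|Γ|² = 0.493
P_refl = |Γ|²·P_inc = 26 mW, P_del = (1 − |Γ|²)·P_inc = 26.8 mW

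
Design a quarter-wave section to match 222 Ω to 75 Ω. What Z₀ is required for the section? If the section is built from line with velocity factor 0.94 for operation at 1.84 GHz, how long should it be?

Z_qwt ≈ 129 Ω; length ≈ 3.83 cm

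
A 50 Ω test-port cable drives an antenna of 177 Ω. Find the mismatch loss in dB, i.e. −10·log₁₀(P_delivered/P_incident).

mismatch loss ≈ 1.63 dB

Γ = (177 − 50)/(177 + 50) = 0.559
|Γ|² = 0.313, so P_del/P_inc = 1 − |Γ|² = 0.687
ML = −10·log₁₀(1 − |Γ|²)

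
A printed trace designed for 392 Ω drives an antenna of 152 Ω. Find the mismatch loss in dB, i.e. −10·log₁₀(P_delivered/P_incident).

Γ = (152 − 392)/(152 + 392) = -0.441
|Γ|² = 0.195, so P_del/P_inc = 1 − |Γ|² = 0.805
ML = −10·log₁₀(1 − |Γ|²)

mismatch loss ≈ 0.94 dB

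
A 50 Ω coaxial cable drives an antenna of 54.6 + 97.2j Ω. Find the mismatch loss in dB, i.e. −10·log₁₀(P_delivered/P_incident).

Γ = (4.6 + j97.2)/(104.6 + j97.2), |Γ| = 0.681
|Γ|² = 0.464, so P_del/P_inc = 1 − |Γ|² = 0.536
ML = −10·log₁₀(1 − |Γ|²)

mismatch loss ≈ 2.71 dB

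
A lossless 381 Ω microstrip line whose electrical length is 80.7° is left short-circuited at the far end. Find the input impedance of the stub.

Z_in ≈ +j2330 Ω

tan(βl) = 6.11
For a short-circuited stub, Z_in = jZ_0·tan(βl)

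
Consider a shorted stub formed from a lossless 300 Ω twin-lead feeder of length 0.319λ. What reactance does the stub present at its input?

βl = 2π × 0.319 = 115°
tan(βl) = -2.16
For a shorted stub, Z_in = jZ_0·tan(βl)

X_in ≈ -648 Ω (capacitive)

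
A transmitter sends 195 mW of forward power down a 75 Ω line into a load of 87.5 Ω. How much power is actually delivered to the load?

P_delivered ≈ 194 mW

Γ = (87.5 − 75)/(87.5 + 75) = 0.0769
|Γ|² = 0.00592
P_refl = |Γ|²·P_inc = 1.15 mW, P_del = (1 − |Γ|²)·P_inc = 194 mW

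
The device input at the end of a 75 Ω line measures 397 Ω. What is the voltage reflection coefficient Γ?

Γ = 0.682

Γ = (Z_L − Z_0)/(Z_L + Z_0) = (397 − 75)/(397 + 75) = 322/472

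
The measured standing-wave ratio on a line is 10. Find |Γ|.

|Γ| ≈ 0.818

|Γ| = (S − 1)/(S + 1) = (10 − 1)/(10 + 1) = 9/11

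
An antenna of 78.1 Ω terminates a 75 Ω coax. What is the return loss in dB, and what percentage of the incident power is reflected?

RL ≈ 33.9 dB; 0.041% of incident power reflected

Γ = (78.1 − 75)/(78.1 + 75) = 0.0202
RL = −20·log₁₀(0.0202) = 33.9 dB
P_refl/P_inc = |Γ|² = 0.00041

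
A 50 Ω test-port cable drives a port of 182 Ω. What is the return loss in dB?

Γ = (182 − 50)/(182 + 50) = 0.569
RL = −20·log₁₀|Γ| = −20·log₁₀(0.569)

RL ≈ 4.9 dB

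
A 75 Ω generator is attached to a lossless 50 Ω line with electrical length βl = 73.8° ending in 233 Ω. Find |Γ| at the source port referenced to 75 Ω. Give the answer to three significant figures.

tan(βl) = 3.44
Z_in = Z_0·(Z_L + jZ_0·tanβl)/(Z_0 + jZ_L·tanβl) = 11.6 − j13.8 Ω
Γ_s = (Z_in − Z_s)/(Z_in + Z_s) = (-63.4 − j13.8)/(86.6 − j13.8), |Γ_s| = 0.74

|Γ| ≈ 0.74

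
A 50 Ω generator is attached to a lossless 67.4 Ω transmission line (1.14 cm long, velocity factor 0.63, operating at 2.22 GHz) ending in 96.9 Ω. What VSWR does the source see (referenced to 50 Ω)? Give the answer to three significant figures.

VSWR ≈ 1.56

λ = v/f = 0.63·c / 2.22 GHz = 0.0851 m
βl = 2π·l/λ = 2π × 0.134 = 48.2°
tan(βl) = 1.12
Z_in = Z_0·(Z_L + jZ_0·tanβl)/(Z_0 + jZ_L·tanβl) = 60.8 − j22.4 Ω
Γ_s = (Z_in − Z_s)/(Z_in + Z_s) = (10.8 − j22.4)/(111 − j22.4), |Γ_s| = 0.22
VSWR = (1 + |Γ_s|)/(1 − |Γ_s|)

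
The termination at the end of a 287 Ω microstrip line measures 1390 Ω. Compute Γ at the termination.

Γ = (Z_L − Z_0)/(Z_L + Z_0) = (1390 − 287)/(1390 + 287) = 1103/1677

Γ = 0.658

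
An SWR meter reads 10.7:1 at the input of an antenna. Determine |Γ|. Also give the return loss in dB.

|Γ| ≈ 0.829; return loss ≈ 1.63 dB

|Γ| = (S − 1)/(S + 1) = (10.7 − 1)/(10.7 + 1) = 9.7/11.7
RL = −20·log₁₀|Γ| = −20·log₁₀(0.829)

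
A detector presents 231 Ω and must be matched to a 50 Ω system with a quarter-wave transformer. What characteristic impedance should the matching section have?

Z_qwt = √(Z_0·R_L) = √(50 × 231) = √11550

Z_qwt ≈ 107 Ω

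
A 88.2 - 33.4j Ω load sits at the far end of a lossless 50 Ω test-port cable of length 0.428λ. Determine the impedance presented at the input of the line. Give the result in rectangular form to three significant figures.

βl = 2π × 0.428 = 154°
tan(βl) = tan(154°) = -0.486
Z_in = Z_0·(Z_L + jZ_0·tanβl)/(Z_0 + jZ_L·tanβl)
     = 50·(88.2 − j57.7)/(33.8 − j42.9)

Z_in ≈ 91.5 + j30.8 Ω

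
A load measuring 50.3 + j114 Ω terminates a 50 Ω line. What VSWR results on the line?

Γ = (Z_L − Z_0)/(Z_L + Z_0) = (0.3 + j114)/(100.3 + j114)
|Γ| = 114/152 = 0.751
VSWR = (1 + |Γ|)/(1 − |Γ|) = 1.75/0.249

VSWR ≈ 7.03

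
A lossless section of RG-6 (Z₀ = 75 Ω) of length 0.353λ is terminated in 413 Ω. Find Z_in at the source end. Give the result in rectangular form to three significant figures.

βl = 2π × 0.353 = 127°
tan(βl) = tan(127°) = -1.32
Z_in = Z_0·(Z_L + jZ_0·tanβl)/(Z_0 + jZ_L·tanβl)
     = 75·(413 − j99.2)/(75 − j546)

Z_in ≈ 21 + j53.8 Ω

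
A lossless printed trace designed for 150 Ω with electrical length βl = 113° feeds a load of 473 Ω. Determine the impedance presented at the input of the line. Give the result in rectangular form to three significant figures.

tan(βl) = tan(113°) = -2.36
Z_in = Z_0·(Z_L + jZ_0·tanβl)/(Z_0 + jZ_L·tanβl)
     = 150·(473 − j353)/(150 − j1110)

Z_in ≈ 55.1 + j56.2 Ω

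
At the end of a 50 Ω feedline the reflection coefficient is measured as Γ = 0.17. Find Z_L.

Z_L ≈ 70.5 Ω

Z_L = Z_0·(1 + Γ)/(1 − Γ) = 50·(1.17)/(0.83)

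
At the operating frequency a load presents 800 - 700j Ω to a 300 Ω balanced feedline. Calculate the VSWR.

VSWR ≈ 4.88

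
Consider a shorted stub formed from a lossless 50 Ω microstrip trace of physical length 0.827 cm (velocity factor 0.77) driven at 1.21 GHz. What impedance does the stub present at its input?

λ = v/f = 0.77·c / 1.21 GHz = 0.191 m
βl = 2π·l/λ = 2π × 0.0433 = 15.6°
tan(βl) = 0.279
For a shorted stub, Z_in = jZ_0·tan(βl)

Z_in ≈ +j14 Ω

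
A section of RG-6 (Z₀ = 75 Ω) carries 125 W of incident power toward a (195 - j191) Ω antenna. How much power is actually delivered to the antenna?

|Γ| = |(120 − j191)/(270 − j191)| = 0.682
|Γ|² = 0.465
P_refl = |Γ|²·P_inc = 58.1 W, P_del = (1 − |Γ|²)·P_inc = 66.9 W

P_delivered ≈ 66.9 W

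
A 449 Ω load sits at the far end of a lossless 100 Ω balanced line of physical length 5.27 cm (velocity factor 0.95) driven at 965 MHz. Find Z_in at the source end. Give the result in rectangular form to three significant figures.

Z_in ≈ 27.1 − j45.3 Ω

λ = v/f = 0.95·c / 965 MHz = 0.295 m
βl = 2π·l/λ = 2π × 0.178 = 64.2°
tan(βl) = tan(64.2°) = 2.07
Z_in = Z_0·(Z_L + jZ_0·tanβl)/(Z_0 + jZ_L·tanβl)
     = 100·(449 + j207)/(100 + j930)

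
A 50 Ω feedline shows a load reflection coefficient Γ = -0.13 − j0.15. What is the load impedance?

Z_L ≈ 37 − j11.5 Ω

Z_L = Z_0·(1 + Γ)/(1 − Γ) = 50·(0.87 − j0.15)/(1.13 + j0.15)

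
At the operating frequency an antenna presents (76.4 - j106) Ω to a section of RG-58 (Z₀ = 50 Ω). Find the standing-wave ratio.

VSWR ≈ 4.92

Γ = (Z_L − Z_0)/(Z_L + Z_0) = (26.4 − j106)/(126.4 − j106)
|Γ| = 109/165 = 0.662
VSWR = (1 + |Γ|)/(1 − |Γ|) = 1.66/0.338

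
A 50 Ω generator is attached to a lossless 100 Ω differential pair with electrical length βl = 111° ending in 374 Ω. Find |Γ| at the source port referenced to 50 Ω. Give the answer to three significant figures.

|Γ| ≈ 0.46

tan(βl) = -2.61
Z_in = Z_0·(Z_L + jZ_0·tanβl)/(Z_0 + jZ_L·tanβl) = 30.4 + j35.3 Ω
Γ_s = (Z_in − Z_s)/(Z_in + Z_s) = (-19.6 + j35.3)/(80.4 + j35.3), |Γ_s| = 0.46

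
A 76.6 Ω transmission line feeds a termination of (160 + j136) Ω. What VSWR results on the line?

Γ = (Z_L − Z_0)/(Z_L + Z_0) = (83.4 + j136)/(236.6 + j136)
|Γ| = 160/273 = 0.585
VSWR = (1 + |Γ|)/(1 − |Γ|) = 1.58/0.415

VSWR ≈ 3.81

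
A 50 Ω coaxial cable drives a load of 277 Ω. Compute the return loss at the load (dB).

RL ≈ 3.17 dB

Γ = (277 − 50)/(277 + 50) = 0.694
RL = −20·log₁₀|Γ| = −20·log₁₀(0.694)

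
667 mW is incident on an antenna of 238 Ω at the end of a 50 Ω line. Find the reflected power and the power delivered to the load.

Γ = (238 − 50)/(238 + 50) = 0.653
|Γ|² = 0.426
P_refl = |Γ|²·P_inc = 284 mW, P_del = (1 − |Γ|²)·P_inc = 383 mW

P_reflected ≈ 284 mW; P_delivered ≈ 383 mW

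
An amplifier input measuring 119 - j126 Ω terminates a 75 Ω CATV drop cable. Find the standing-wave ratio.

VSWR ≈ 3.73

Γ = (Z_L − Z_0)/(Z_L + Z_0) = (44 − j126)/(194 − j126)
|Γ| = 133/231 = 0.577
VSWR = (1 + |Γ|)/(1 − |Γ|) = 1.58/0.423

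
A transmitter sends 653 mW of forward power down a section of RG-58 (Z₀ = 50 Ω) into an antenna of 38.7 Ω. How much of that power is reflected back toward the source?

P_reflected ≈ 10.6 mW

Γ = (38.7 − 50)/(38.7 + 50) = -0.127
|Γ|² = 0.0162
P_refl = |Γ|²·P_inc = 10.6 mW, P_del = (1 − |Γ|²)·P_inc = 642 mW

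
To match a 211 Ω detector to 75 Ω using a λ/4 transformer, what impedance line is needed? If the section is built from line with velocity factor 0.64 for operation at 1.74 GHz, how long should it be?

Z_qwt ≈ 126 Ω; length ≈ 2.76 cm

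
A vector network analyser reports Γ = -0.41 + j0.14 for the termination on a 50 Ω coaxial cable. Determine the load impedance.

Z_L ≈ 20.2 + j6.97 Ω

Z_L = Z_0·(1 + Γ)/(1 − Γ) = 50·(0.59 + j0.14)/(1.41 − j0.14)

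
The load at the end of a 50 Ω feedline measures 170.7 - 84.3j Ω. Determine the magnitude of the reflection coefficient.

Γ = (Z_L − Z_0)/(Z_L + Z_0) = (120.7 − j84.3)/(220.7 − j84.3)
|Γ| = 147/236

|Γ| ≈ 0.623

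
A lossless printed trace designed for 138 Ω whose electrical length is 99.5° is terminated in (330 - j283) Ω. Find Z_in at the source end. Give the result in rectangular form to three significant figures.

Z_in ≈ 36.6 + j51.9 Ω

tan(βl) = tan(99.5°) = -5.98
Z_in = Z_0·(Z_L + jZ_0·tanβl)/(Z_0 + jZ_L·tanβl)
     = 138·(330 − j1110)/(-1550 − j1970)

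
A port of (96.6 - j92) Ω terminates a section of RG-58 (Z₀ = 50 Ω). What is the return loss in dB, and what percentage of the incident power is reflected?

RL ≈ 4.5 dB; 35.5% of incident power reflected

Γ = (46.6 − j92)/(146.6 − j92), |Γ| = 0.596
RL = −20·log₁₀(0.596) = 4.5 dB
P_refl/P_inc = |Γ|² = 0.355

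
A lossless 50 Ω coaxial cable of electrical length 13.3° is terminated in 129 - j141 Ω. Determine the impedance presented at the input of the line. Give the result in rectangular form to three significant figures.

tan(βl) = tan(13.3°) = 0.236
Z_in = Z_0·(Z_L + jZ_0·tanβl)/(Z_0 + jZ_L·tanβl)
     = 50·(129 − j129)/(83.3 + j30.5)

Z_in ≈ 43.2 − j93.3 Ω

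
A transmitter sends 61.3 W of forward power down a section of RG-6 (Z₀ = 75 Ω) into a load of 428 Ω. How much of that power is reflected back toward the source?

Γ = (428 − 75)/(428 + 75) = 0.702
|Γ|² = 0.493
P_refl = |Γ|²·P_inc = 30.2 W, P_del = (1 − |Γ|²)·P_inc = 31.1 W

P_reflected ≈ 30.2 W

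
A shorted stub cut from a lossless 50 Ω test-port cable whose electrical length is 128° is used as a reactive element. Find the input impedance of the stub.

tan(βl) = -1.28
For a shorted stub, Z_in = jZ_0·tan(βl)

Z_in ≈ −j64 Ω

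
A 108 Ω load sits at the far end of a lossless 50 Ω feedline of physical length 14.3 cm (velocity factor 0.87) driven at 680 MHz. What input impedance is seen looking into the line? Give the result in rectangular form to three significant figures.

Z_in ≈ 37.4 + j31.7 Ω

λ = v/f = 0.87·c / 680 MHz = 0.384 m
βl = 2π·l/λ = 2π × 0.373 = 134°
tan(βl) = tan(134°) = -1.03
Z_in = Z_0·(Z_L + jZ_0·tanβl)/(Z_0 + jZ_L·tanβl)
     = 50·(108 − j51.6)/(50 − j111)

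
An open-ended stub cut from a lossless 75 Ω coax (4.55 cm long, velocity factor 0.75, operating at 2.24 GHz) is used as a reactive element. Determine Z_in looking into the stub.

Z_in ≈ +j246 Ω

λ = v/f = 0.75·c / 2.24 GHz = 0.1 m
βl = 2π·l/λ = 2π × 0.453 = 163°
tan(βl) = -0.304
For an open-ended stub, Z_in = −jZ_0·cot(βl) = −jZ_0/tan(βl)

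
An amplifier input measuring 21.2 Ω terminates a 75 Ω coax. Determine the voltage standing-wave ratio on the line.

Γ = (21.2 − 75)/(21.2 + 75) = -0.559
VSWR = (1 + 0.559)/(1 − 0.559)

VSWR ≈ 3.54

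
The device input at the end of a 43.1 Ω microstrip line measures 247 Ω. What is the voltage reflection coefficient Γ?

Γ = (Z_L − Z_0)/(Z_L + Z_0) = (247 − 43.1)/(247 + 43.1) = 203.9/290.1

Γ = 0.703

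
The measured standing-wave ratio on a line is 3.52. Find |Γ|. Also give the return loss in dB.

|Γ| ≈ 0.558; return loss ≈ 5.07 dB

|Γ| = (S − 1)/(S + 1) = (3.52 − 1)/(3.52 + 1) = 2.52/4.52
RL = −20·log₁₀|Γ| = −20·log₁₀(0.558)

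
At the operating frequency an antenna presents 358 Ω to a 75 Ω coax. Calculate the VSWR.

Γ = (358 − 75)/(358 + 75) = 0.654
VSWR = (1 + 0.654)/(1 − 0.654)

VSWR ≈ 4.77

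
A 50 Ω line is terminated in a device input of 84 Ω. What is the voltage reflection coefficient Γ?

Γ = (Z_L − Z_0)/(Z_L + Z_0) = (84 − 50)/(84 + 50) = 34/134

Γ = 0.254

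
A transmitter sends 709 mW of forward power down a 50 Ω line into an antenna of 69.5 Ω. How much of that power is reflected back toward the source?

P_reflected ≈ 18.9 mW

Γ = (69.5 − 50)/(69.5 + 50) = 0.163
|Γ|² = 0.0266
P_refl = |Γ|²·P_inc = 18.9 mW, P_del = (1 − |Γ|²)·P_inc = 690 mW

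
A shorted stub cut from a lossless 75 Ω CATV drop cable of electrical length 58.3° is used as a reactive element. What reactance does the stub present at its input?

tan(βl) = 1.62
For a shorted stub, Z_in = jZ_0·tan(βl)

X_in ≈ 121 Ω (inductive)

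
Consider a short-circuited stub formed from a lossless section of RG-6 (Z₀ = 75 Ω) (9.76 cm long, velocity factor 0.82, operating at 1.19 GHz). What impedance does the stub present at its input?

Z_in ≈ −j13.3 Ω

λ = v/f = 0.82·c / 1.19 GHz = 0.207 m
βl = 2π·l/λ = 2π × 0.472 = 170°
tan(βl) = -0.177
For a short-circuited stub, Z_in = jZ_0·tan(βl)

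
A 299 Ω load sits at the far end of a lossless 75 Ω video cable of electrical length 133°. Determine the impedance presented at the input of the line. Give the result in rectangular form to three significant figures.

tan(βl) = tan(133°) = -1.07
Z_in = Z_0·(Z_L + jZ_0·tanβl)/(Z_0 + jZ_L·tanβl)
     = 75·(299 − j80.4)/(75 − j321)

Z_in ≈ 33.3 + j62.1 Ω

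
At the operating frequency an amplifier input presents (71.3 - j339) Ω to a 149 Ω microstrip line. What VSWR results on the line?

VSWR ≈ 13.3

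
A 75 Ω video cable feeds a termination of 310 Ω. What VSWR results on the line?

Γ = (310 − 75)/(310 + 75) = 0.61
VSWR = (1 + 0.61)/(1 − 0.61)

VSWR ≈ 4.13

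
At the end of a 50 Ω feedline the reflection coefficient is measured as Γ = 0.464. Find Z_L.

Z_L = Z_0·(1 + Γ)/(1 − Γ) = 50·(1.46)/(0.536)

Z_L ≈ 137 Ω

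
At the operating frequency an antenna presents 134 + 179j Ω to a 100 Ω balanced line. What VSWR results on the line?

Γ = (Z_L − Z_0)/(Z_L + Z_0) = (34 + j179)/(234 + j179)
|Γ| = 182/295 = 0.618
VSWR = (1 + |Γ|)/(1 − |Γ|) = 1.62/0.382

VSWR ≈ 4.24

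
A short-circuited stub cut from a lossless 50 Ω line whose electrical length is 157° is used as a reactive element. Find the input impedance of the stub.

Z_in ≈ −j21.2 Ω

tan(βl) = -0.424
For a short-circuited stub, Z_in = jZ_0·tan(βl)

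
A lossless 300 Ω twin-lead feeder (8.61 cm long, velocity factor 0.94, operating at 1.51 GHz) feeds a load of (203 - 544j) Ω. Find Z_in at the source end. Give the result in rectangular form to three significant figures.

Z_in ≈ 658 − j928 Ω

λ = v/f = 0.94·c / 1.51 GHz = 0.187 m
βl = 2π·l/λ = 2π × 0.461 = 166°
tan(βl) = tan(166°) = -0.25
Z_in = Z_0·(Z_L + jZ_0·tanβl)/(Z_0 + jZ_L·tanβl)
     = 300·(203 − j619)/(164 − j50.7)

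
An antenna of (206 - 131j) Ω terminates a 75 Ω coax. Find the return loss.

Γ = (131 − j131)/(281 − j131), |Γ| = 0.598
RL = −20·log₁₀|Γ| = −20·log₁₀(0.598)

RL ≈ 4.47 dB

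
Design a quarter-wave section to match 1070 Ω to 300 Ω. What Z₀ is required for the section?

Z_qwt = √(Z_0·R_L) = √(300 × 1070) = √321000

Z_qwt ≈ 567 Ω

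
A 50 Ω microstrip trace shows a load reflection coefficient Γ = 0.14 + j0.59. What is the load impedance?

Z_L = Z_0·(1 + Γ)/(1 − Γ) = 50·(1.14 + j0.59)/(0.86 − j0.59)

Z_L ≈ 29.1 + j54.2 Ω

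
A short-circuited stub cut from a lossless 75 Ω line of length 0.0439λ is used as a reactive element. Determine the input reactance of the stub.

X_in ≈ 21.2 Ω (inductive)

βl = 2π × 0.0439 = 15.8°
tan(βl) = 0.283
For a short-circuited stub, Z_in = jZ_0·tan(βl)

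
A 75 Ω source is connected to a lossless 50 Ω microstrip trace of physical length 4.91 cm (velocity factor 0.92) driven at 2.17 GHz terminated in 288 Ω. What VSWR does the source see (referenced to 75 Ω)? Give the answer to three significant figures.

VSWR ≈ 5.94

λ = v/f = 0.92·c / 2.17 GHz = 0.127 m
βl = 2π·l/λ = 2π × 0.386 = 139°
tan(βl) = -0.87
Z_in = Z_0·(Z_L + jZ_0·tanβl)/(Z_0 + jZ_L·tanβl) = 19.4 + j53.6 Ω
Γ_s = (Z_in − Z_s)/(Z_in + Z_s) = (-55.6 + j53.6)/(94.4 + j53.6), |Γ_s| = 0.712
VSWR = (1 + |Γ_s|)/(1 − |Γ_s|)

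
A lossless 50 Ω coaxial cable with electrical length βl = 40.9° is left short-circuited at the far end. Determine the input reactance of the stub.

X_in ≈ 43.3 Ω (inductive)

tan(βl) = 0.866
For a short-circuited stub, Z_in = jZ_0·tan(βl)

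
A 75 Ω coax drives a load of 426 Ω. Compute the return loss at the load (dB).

Γ = (426 − 75)/(426 + 75) = 0.701
RL = −20·log₁₀|Γ| = −20·log₁₀(0.701)

RL ≈ 3.09 dB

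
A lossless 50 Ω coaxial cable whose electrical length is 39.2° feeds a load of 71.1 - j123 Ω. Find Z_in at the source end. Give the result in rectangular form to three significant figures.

tan(βl) = tan(39.2°) = 0.816
Z_in = Z_0·(Z_L + jZ_0·tanβl)/(Z_0 + jZ_L·tanβl)
     = 50·(71.1 − j82.2)/(150 + j58)

Z_in ≈ 11.4 − j31.7 Ω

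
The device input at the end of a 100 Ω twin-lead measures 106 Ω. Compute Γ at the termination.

Γ = 0.0291

Γ = (Z_L − Z_0)/(Z_L + Z_0) = (106 − 100)/(106 + 100) = 6/206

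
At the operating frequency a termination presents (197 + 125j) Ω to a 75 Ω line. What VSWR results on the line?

VSWR ≈ 3.8

Γ = (Z_L − Z_0)/(Z_L + Z_0) = (122 + j125)/(272 + j125)
|Γ| = 175/299 = 0.583
VSWR = (1 + |Γ|)/(1 − |Γ|) = 1.58/0.417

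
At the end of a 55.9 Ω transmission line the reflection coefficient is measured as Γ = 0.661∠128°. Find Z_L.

Z_L ≈ 14 + j25.9 Ω

Z_L = Z_0·(1 + Γ)/(1 − Γ) = 55.9·(0.593 + j0.521)/(1.41 − j0.521)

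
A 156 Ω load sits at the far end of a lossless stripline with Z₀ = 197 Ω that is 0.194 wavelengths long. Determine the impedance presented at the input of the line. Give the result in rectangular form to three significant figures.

Z_in ≈ 232 + j35.4 Ω

βl = 2π × 0.194 = 69.8°
tan(βl) = tan(69.8°) = 2.72
Z_in = Z_0·(Z_L + jZ_0·tanβl)/(Z_0 + jZ_L·tanβl)
     = 197·(156 + j537)/(197 + j425)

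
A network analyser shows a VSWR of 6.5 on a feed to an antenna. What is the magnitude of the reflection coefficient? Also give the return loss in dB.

|Γ| ≈ 0.733; return loss ≈ 2.69 dB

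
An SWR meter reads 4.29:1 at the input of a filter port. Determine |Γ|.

|Γ| = (S − 1)/(S + 1) = (4.29 − 1)/(4.29 + 1) = 3.29/5.29

|Γ| ≈ 0.622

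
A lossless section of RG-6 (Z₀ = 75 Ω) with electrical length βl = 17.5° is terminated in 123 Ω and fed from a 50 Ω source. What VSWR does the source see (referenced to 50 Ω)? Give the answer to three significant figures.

VSWR ≈ 2.37

tan(βl) = 0.315
Z_in = Z_0·(Z_L + jZ_0·tanβl)/(Z_0 + jZ_L·tanβl) = 107 − j31.5 Ω
Γ_s = (Z_in − Z_s)/(Z_in + Z_s) = (56.7 − j31.5)/(157 − j31.5), |Γ_s| = 0.406
VSWR = (1 + |Γ_s|)/(1 − |Γ_s|)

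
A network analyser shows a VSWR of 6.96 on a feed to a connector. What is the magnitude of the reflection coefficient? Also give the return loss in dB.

|Γ| ≈ 0.749; return loss ≈ 2.51 dB

|Γ| = (S − 1)/(S + 1) = (6.96 − 1)/(6.96 + 1) = 5.96/7.96
RL = −20·log₁₀|Γ| = −20·log₁₀(0.749)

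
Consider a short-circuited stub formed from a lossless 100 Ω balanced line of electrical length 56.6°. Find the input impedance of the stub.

tan(βl) = 1.52
For a short-circuited stub, Z_in = jZ_0·tan(βl)

Z_in ≈ +j152 Ω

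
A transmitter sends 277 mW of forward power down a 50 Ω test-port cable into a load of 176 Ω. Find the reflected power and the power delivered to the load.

P_reflected ≈ 86.1 mW; P_delivered ≈ 191 mW

Γ = (176 − 50)/(176 + 50) = 0.558
|Γ|² = 0.311
P_refl = |Γ|²·P_inc = 86.1 mW, P_del = (1 − |Γ|²)·P_inc = 191 mW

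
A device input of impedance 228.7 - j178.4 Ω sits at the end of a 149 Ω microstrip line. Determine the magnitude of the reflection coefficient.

|Γ| ≈ 0.468

Γ = (Z_L − Z_0)/(Z_L + Z_0) = (79.7 − j178.4)/(377.7 − j178.4)
|Γ| = 195/418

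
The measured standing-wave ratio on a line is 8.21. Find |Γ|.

|Γ| ≈ 0.783

|Γ| = (S − 1)/(S + 1) = (8.21 − 1)/(8.21 + 1) = 7.21/9.21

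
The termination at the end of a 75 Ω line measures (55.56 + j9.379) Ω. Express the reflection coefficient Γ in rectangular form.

Γ ≈ -0.143 + j0.0821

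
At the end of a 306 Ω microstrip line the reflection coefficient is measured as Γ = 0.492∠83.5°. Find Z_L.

Z_L ≈ 205 + j265 Ω

Z_L = Z_0·(1 + Γ)/(1 − Γ) = 306·(1.06 + j0.489)/(0.944 − j0.489)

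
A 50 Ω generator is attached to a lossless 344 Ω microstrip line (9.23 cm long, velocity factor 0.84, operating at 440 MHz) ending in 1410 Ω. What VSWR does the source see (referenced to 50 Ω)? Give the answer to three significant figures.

λ = v/f = 0.84·c / 440 MHz = 0.573 m
βl = 2π·l/λ = 2π × 0.161 = 58°
tan(βl) = 1.6
Z_in = Z_0·(Z_L + jZ_0·tanβl)/(Z_0 + jZ_L·tanβl) = 114 − j197 Ω
Γ_s = (Z_in − Z_s)/(Z_in + Z_s) = (64 − j197)/(164 − j197), |Γ_s| = 0.809
VSWR = (1 + |Γ_s|)/(1 − |Γ_s|)

VSWR ≈ 9.45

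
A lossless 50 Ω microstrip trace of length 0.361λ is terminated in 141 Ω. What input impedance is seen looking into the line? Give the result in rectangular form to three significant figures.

Z_in ≈ 27.7 + j33.7 Ω

βl = 2π × 0.361 = 130°
tan(βl) = tan(130°) = -1.19
Z_in = Z_0·(Z_L + jZ_0·tanβl)/(Z_0 + jZ_L·tanβl)
     = 50·(141 − j59.7)/(50 − j168)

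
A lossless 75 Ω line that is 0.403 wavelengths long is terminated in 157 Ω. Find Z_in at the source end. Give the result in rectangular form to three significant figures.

βl = 2π × 0.403 = 145°
tan(βl) = tan(145°) = -0.698
Z_in = Z_0·(Z_L + jZ_0·tanβl)/(Z_0 + jZ_L·tanβl)
     = 75·(157 − j52.4)/(75 − j110)

Z_in ≈ 74.5 + j56.5 Ω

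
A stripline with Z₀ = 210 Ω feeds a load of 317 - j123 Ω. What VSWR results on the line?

Γ = (Z_L − Z_0)/(Z_L + Z_0) = (107 − j123)/(527 − j123)
|Γ| = 163/541 = 0.301
VSWR = (1 + |Γ|)/(1 − |Γ|) = 1.3/0.699

VSWR ≈ 1.86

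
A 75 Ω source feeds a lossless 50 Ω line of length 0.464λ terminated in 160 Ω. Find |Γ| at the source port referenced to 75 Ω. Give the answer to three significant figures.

|Γ| ≈ 0.391

βl = 2π × 0.464 = 167°
tan(βl) = -0.23
Z_in = Z_0·(Z_L + jZ_0·tanβl)/(Z_0 + jZ_L·tanβl) = 109 + j68.9 Ω
Γ_s = (Z_in − Z_s)/(Z_in + Z_s) = (34.2 + j68.9)/(184 + j68.9), |Γ_s| = 0.391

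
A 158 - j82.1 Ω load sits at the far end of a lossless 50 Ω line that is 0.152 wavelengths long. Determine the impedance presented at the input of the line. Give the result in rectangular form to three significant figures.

βl = 2π × 0.152 = 54.7°
tan(βl) = tan(54.7°) = 1.41
Z_in = Z_0·(Z_L + jZ_0·tanβl)/(Z_0 + jZ_L·tanβl)
     = 50·(158 − j11.4)/(166 + j223)

Z_in ≈ 15.3 − j24 Ω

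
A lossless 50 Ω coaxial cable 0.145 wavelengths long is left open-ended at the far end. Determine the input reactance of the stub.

βl = 2π × 0.145 = 52.2°
tan(βl) = 1.29
For an open-ended stub, Z_in = −jZ_0·cot(βl) = −jZ_0/tan(βl)

X_in ≈ -38.8 Ω (capacitive)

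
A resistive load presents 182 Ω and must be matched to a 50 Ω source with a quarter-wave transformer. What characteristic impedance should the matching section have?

Z_qwt ≈ 95.4 Ω

Z_qwt = √(Z_0·R_L) = √(50 × 182) = √9100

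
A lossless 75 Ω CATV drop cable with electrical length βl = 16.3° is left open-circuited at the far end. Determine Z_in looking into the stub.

tan(βl) = 0.292
For an open-circuited stub, Z_in = −jZ_0·cot(βl) = −jZ_0/tan(βl)

Z_in ≈ −j256 Ω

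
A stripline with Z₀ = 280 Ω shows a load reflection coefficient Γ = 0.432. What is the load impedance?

Z_L ≈ 706 Ω

Z_L = Z_0·(1 + Γ)/(1 − Γ) = 280·(1.43)/(0.568)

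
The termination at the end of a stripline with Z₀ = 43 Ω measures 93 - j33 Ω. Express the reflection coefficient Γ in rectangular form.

Γ ≈ 0.403 − j0.145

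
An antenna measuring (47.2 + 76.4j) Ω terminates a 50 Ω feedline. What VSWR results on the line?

VSWR ≈ 4.24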